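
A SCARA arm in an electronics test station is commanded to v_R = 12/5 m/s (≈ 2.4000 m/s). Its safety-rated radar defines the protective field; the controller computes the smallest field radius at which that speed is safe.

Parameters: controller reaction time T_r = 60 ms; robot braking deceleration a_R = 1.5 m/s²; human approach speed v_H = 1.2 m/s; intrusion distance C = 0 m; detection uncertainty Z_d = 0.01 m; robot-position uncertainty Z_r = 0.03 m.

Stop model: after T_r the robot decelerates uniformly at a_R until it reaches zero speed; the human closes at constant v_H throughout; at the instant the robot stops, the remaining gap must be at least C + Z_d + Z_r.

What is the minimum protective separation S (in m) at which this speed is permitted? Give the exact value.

stop time T_s = (12/5)/(3/2) = 1.6000 s
robot in T_r: 2.4000·0.0600 = 0.1440 m
robot under decel: 2.4000²/(2·1.5000) = 1.9200 m
human closes 1.2000·1.6600 = 1.9920 m
margins: 0.0000+0.0100+0.0300 = 0.0400 m
S_min ≈ 0.1440+1.9200+1.9920+0.0400  ⇒  S_min = 512/125 m

S_min = 512/125 m = 4.0960 m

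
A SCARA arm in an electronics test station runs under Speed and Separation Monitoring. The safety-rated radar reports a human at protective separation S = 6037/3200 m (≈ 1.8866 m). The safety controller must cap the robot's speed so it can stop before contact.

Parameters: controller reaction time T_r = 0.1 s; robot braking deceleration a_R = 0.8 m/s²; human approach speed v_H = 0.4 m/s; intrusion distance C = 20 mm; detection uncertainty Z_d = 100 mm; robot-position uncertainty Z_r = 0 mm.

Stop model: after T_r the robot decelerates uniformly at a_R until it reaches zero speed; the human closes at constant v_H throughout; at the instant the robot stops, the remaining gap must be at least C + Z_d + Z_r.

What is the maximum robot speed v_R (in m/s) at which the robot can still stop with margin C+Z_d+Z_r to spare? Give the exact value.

v_R_max = 5/4 m/s = 1.2500 m/s

collect terms ⇒ (5/8)·v_R² + (3/5)·v_R + (-221/128) = 0
  disc = (3/5)² − 4·(5/8)·(-221/128) = 29929/6400 ; √disc = 173/80
  v_R = (−(3/5) + 173/80) / (2·(5/8)) = 5/4 m/s
check:
stop time T_s = (5/4)/(4/5) = 1.5625 s
reaction-phase robot travel = 1.2500·0.1000 = 0.1250 m
braking distance = 1.2500²/(2·0.8000) = 0.9766 m
human over T_r+T_s: 0.4000·(0.1000+1.5625) = 0.6650 m
residual clearance needed = 0.0200+0.1000+0.0000 = 0.1200 m
sum ≈ 0.1250+0.9766+0.6650+0.1200 ≈ 1.8866 m = S ✓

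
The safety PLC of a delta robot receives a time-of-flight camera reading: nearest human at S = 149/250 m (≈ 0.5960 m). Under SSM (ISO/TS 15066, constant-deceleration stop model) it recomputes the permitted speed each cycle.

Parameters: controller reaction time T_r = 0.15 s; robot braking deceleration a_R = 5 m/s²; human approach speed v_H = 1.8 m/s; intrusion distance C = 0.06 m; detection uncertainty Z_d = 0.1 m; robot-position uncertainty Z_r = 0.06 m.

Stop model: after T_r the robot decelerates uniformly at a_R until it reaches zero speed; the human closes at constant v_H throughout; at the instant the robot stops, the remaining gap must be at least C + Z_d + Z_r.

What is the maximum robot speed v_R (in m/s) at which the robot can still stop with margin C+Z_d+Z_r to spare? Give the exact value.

collect terms ⇒ (1/10)·v_R² + (51/100)·v_R + (-53/500) = 0
  disc = (51/100)² − 4·(1/10)·(-53/500) = 121/400 ; √disc = 11/20
  v_R = (−(51/100) + 11/20) / (2·(1/10)) = 1/5 m/s
check:
stop time T_s = (1/5)/5 = 0.0400 s
robot in T_r: 0.2000·0.1500 = 0.0300 m
robot under decel: 0.2000²/(2·5.0000) = 0.0040 m
human closes 1.8000·0.1900 = 0.3420 m
residual clearance needed = 0.0600+0.1000+0.0600 = 0.2200 m
sum ≈ 0.0300+0.0040+0.3420+0.2200 ≈ 0.5960 m = S ✓

v_R_max = 1/5 m/s = 0.2000 m/s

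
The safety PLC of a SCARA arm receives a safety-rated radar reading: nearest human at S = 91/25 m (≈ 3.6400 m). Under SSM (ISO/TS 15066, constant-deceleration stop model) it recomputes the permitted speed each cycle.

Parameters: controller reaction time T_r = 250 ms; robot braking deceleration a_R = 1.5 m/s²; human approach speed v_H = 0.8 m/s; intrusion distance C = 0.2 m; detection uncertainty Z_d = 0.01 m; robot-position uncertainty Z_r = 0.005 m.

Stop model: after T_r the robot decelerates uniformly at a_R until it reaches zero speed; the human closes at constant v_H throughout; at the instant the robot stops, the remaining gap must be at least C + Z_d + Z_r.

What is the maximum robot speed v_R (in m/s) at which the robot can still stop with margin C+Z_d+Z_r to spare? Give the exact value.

v_R_max = 43/20 m/s = 2.1500 m/s

collect terms ⇒ (1/3)·v_R² + (47/60)·v_R + (-129/40) = 0
  disc = (47/60)² − 4·(1/3)·(-129/40) = 17689/3600 ; √disc = 133/60
  v_R = (−(47/60) + 133/60) / (2·(1/3)) = 43/20 m/s
check:
braking lasts T_s = (43/20)/(3/2) = 1.4333 s
reaction-phase robot travel = 2.1500·0.2500 = 0.5375 m
braking distance = 2.1500²/(2·1.5000) = 1.5408 m
human over T_r+T_s: 0.8000·(0.2500+1.4333) = 1.3467 m
margins: 0.2000+0.0100+0.0050 = 0.2150 m
sum ≈ 0.5375+1.5408+1.3467+0.2150 ≈ 3.6400 m = S ✓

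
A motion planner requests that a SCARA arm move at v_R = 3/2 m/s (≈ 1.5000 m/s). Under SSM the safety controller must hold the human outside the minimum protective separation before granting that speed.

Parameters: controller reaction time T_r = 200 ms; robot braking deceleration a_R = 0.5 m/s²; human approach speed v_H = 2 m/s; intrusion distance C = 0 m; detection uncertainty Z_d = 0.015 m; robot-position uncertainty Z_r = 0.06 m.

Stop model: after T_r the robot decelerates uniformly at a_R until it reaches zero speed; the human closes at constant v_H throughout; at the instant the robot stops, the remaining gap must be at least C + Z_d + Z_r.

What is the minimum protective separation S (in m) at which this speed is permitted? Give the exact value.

stop time T_s = (3/2)/(1/2) = 3.0000 s
reaction-phase robot travel = 1.5000·0.2000 = 0.3000 m
robot covers 1.5000·3.0000 − ½·0.5000·3.0000² = 2.2500 m while stopping
person approaches 2.0000·(0.2000+3.0000) = 6.4000 m
margins: 0.0000+0.0150+0.0600 = 0.0750 m
S_min ≈ 0.3000+2.2500+6.4000+0.0750  ⇒  S_min = 361/40 m

S_min = 361/40 m = 9.0250 m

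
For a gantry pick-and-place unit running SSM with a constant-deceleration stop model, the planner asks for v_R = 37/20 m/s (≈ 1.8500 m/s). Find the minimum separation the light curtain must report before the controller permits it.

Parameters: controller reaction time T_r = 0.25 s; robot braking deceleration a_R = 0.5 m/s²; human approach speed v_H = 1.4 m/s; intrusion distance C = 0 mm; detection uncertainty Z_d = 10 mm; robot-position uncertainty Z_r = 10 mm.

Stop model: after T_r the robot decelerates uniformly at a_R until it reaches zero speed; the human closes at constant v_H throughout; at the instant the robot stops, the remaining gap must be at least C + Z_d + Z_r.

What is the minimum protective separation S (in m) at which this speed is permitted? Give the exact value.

S_min = 1887/200 m = 9.4350 m

braking lasts T_s = (37/20)/(1/2) = 3.7000 s
robot covers v_R·T_r = 1.8500·0.2500 = 0.4625 m before braking
robot under decel: 1.8500²/(2·0.5000) = 3.4225 m
person approaches 1.4000·(0.2500+3.7000) = 5.5300 m
margins: 0.0000+0.0100+0.0100 = 0.0200 m
S_min ≈ 0.4625+3.4225+5.5300+0.0200  ⇒  S_min = 1887/200 m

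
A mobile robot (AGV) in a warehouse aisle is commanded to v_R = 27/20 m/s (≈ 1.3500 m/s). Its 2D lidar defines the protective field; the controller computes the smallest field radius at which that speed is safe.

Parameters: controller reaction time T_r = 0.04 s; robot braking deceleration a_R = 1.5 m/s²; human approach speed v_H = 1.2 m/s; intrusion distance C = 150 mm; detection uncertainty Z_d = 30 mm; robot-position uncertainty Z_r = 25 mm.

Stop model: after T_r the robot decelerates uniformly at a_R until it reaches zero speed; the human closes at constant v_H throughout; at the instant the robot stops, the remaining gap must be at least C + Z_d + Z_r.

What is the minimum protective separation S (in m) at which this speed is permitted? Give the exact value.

S_min = 3989/2000 m = 1.9945 m

braking lasts T_s = (27/20)/(3/2) = 0.9000 s
robot in T_r: 1.3500·0.0400 = 0.0540 m
braking distance = 1.3500²/(2·1.5000) = 0.6075 m
human closes 1.2000·0.9400 = 1.1280 m
margins: 0.1500+0.0300+0.0250 = 0.2050 m
S_min ≈ 0.0540+0.6075+1.1280+0.2050  ⇒  S_min = 3989/2000 m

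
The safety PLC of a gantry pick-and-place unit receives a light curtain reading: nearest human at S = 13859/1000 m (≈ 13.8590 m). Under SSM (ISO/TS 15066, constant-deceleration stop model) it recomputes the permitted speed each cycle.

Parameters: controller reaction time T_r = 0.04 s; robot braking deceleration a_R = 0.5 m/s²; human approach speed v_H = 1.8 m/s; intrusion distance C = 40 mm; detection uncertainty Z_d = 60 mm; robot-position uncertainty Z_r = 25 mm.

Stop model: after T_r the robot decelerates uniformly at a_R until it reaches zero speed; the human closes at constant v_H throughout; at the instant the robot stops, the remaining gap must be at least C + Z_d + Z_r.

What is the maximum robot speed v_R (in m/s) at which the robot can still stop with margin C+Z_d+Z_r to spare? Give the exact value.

v_R_max = 23/10 m/s = 2.3000 m/s

quadratic (1)·v² + (91/25)·v + (-6831/500) = 0
  disc = (91/25)² − 4·(1)·(-6831/500) = 42436/625 ; √disc = 206/25
  v_R = (−(91/25) + 206/25) / (2·(1)) = 23/10 m/s
check:
braking lasts T_s = (23/10)/(1/2) = 4.6000 s
robot in T_r: 2.3000·0.0400 = 0.0920 m
robot covers 2.3000·4.6000 − ½·0.5000·4.6000² = 5.2900 m while stopping
person approaches 1.8000·(0.0400+4.6000) = 8.3520 m
residual clearance needed = 0.0400+0.0600+0.0250 = 0.1250 m
sum ≈ 0.0920+5.2900+8.3520+0.1250 ≈ 13.8590 m = S ✓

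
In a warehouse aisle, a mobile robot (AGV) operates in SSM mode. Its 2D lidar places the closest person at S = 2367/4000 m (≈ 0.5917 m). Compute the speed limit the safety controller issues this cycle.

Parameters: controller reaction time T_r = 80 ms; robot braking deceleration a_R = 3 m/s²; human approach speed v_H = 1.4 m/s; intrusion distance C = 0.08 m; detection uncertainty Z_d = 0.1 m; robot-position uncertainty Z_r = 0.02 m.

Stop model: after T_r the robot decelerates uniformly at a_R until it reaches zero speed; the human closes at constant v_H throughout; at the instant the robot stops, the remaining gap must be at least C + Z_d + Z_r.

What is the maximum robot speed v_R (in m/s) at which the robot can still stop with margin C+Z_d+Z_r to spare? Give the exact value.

at the boundary: (1/6)·v² + (41/75)·v + (-1119/4000) = 0
  disc = (41/75)² − 4·(1/6)·(-1119/4000) = 43681/90000 ; √disc = 209/300
  v_R = (−(41/75) + 209/300) / (2·(1/6)) = 9/20 m/s
check:
T_s = v_R/a_R = (9/20)/3 = 0.1500 s
robot covers v_R·T_r = 0.4500·0.0800 = 0.0360 m before braking
robot covers 0.4500·0.1500 − ½·3.0000·0.1500² = 0.0338 m while stopping
human closes 1.4000·0.2300 = 0.3220 m
margins: 0.0800+0.1000+0.0200 = 0.2000 m
sum ≈ 0.0360+0.0338+0.3220+0.2000 ≈ 0.5917 m = S ✓

v_R_max = 9/20 m/s = 0.4500 m/s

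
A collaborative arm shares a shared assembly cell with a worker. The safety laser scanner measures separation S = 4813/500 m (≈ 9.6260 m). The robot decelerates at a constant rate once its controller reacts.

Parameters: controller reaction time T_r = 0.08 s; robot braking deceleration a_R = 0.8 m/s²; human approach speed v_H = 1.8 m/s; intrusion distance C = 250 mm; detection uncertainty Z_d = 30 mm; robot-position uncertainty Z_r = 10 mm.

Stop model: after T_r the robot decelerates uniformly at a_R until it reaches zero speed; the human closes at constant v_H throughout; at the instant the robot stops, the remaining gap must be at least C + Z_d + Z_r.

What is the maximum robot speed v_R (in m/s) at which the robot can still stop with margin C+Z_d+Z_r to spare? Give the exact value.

collect terms ⇒ (5/8)·v_R² + (233/100)·v_R + (-1149/125) = 0
  disc = (233/100)² − 4·(5/8)·(-1149/125) = 284089/10000 ; √disc = 533/100
  v_R = (−(233/100) + 533/100) / (2·(5/8)) = 12/5 m/s
check:
stop time T_s = (12/5)/(4/5) = 3.0000 s
robot covers v_R·T_r = 2.4000·0.0800 = 0.1920 m before braking
robot under decel: 2.4000²/(2·0.8000) = 3.6000 m
human closes 1.8000·3.0800 = 5.5440 m
margins: 0.2500+0.0300+0.0100 = 0.2900 m
sum ≈ 0.1920+3.6000+5.5440+0.2900 ≈ 9.6260 m = S ✓

v_R_max = 12/5 m/s = 2.4000 m/s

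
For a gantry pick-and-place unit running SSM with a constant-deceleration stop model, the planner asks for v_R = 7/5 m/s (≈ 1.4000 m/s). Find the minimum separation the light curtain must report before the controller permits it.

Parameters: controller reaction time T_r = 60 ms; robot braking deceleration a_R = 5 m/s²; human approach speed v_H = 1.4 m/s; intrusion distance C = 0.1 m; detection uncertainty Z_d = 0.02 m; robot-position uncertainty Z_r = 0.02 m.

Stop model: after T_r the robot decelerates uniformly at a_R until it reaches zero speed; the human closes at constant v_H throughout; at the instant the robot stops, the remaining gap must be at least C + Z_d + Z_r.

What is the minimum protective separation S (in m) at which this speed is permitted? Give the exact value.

S_min = 112/125 m = 0.8960 m

stop time T_s = (7/5)/5 = 0.2800 s
robot covers v_R·T_r = 1.4000·0.0600 = 0.0840 m before braking
braking distance = 1.4000²/(2·5.0000) = 0.1960 m
person approaches 1.4000·(0.0600+0.2800) = 0.4760 m
margins: 0.1000+0.0200+0.0200 = 0.1400 m
S_min ≈ 0.0840+0.1960+0.4760+0.1400  ⇒  S_min = 112/125 m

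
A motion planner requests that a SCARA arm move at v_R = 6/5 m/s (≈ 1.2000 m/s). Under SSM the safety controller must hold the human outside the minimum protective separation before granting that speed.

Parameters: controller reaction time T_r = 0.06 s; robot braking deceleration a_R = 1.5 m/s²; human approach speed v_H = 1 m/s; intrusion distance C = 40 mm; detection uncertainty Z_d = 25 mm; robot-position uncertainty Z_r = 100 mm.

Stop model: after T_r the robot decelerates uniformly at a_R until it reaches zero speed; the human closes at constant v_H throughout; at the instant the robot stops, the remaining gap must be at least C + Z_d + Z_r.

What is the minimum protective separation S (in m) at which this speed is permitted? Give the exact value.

braking lasts T_s = (6/5)/(3/2) = 0.8000 s
robot in T_r: 1.2000·0.0600 = 0.0720 m
braking distance = 1.2000²/(2·1.5000) = 0.4800 m
human over T_r+T_s: 1.0000·(0.0600+0.8000) = 0.8600 m
residual clearance needed = 0.0400+0.0250+0.1000 = 0.1650 m
S_min ≈ 0.0720+0.4800+0.8600+0.1650  ⇒  S_min = 1577/1000 m

S_min = 1577/1000 m = 1.5770 m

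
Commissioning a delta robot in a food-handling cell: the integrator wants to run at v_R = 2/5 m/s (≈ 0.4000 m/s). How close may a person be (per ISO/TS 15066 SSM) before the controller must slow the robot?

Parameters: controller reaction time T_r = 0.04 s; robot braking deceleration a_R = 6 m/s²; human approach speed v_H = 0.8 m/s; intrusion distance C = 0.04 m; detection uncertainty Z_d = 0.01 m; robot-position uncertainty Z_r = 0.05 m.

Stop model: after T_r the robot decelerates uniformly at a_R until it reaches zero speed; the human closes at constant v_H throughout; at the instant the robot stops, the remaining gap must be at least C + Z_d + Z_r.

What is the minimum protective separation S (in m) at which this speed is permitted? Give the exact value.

T_s = v_R/a_R = (2/5)/6 = 0.0667 s
robot covers v_R·T_r = 0.4000·0.0400 = 0.0160 m before braking
robot under decel: 0.4000²/(2·6.0000) = 0.0133 m
person approaches 0.8000·(0.0400+0.0667) = 0.0853 m
residual clearance needed = 0.0400+0.0100+0.0500 = 0.1000 m
S_min ≈ 0.0160+0.0133+0.0853+0.1000  ⇒  S_min = 161/750 m

S_min = 161/750 m = 0.2147 m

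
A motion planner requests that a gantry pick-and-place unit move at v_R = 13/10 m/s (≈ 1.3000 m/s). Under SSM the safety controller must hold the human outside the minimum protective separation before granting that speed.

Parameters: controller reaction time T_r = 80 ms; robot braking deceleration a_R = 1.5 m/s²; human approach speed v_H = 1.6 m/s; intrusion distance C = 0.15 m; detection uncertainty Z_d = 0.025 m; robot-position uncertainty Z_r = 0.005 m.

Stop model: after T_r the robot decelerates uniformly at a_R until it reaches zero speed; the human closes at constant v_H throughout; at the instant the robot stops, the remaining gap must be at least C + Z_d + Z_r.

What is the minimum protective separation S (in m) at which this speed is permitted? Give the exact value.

S_min = 1181/500 m = 2.3620 m

T_s = v_R/a_R = (13/10)/(3/2) = 0.8667 s
reaction-phase robot travel = 1.3000·0.0800 = 0.1040 m
robot under decel: 1.3000²/(2·1.5000) = 0.5633 m
human over T_r+T_s: 1.6000·(0.0800+0.8667) = 1.5147 m
C+Z_d+Z_r = 0.1500+0.0250+0.0050 = 0.1800 m
S_min ≈ 0.1040+0.5633+1.5147+0.1800  ⇒  S_min = 1181/500 m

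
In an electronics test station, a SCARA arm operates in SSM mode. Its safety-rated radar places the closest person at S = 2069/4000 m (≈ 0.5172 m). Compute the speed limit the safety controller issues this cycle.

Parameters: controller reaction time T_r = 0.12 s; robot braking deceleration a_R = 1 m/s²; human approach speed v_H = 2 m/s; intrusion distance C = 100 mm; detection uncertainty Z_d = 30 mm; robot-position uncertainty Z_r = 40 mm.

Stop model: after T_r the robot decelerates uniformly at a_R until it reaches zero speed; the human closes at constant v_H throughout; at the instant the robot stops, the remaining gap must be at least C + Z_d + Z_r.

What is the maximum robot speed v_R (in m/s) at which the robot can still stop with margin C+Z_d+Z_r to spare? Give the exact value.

quadratic (1/2)·v² + (53/25)·v + (-429/4000) = 0
  disc = (53/25)² − 4·(1/2)·(-429/4000) = 47089/10000 ; √disc = 217/100
  v_R = (−(53/25) + 217/100) / (2·(1/2)) = 1/20 m/s
check:
stop time T_s = (1/20)/1 = 0.0500 s
robot covers v_R·T_r = 0.0500·0.1200 = 0.0060 m before braking
robot covers 0.0500·0.0500 − ½·1.0000·0.0500² = 0.0013 m while stopping
human closes 2.0000·0.1700 = 0.3400 m
margins: 0.1000+0.0300+0.0400 = 0.1700 m
sum ≈ 0.0060+0.0013+0.3400+0.1700 ≈ 0.5172 m = S ✓

v_R_max = 1/20 m/s = 0.0500 m/s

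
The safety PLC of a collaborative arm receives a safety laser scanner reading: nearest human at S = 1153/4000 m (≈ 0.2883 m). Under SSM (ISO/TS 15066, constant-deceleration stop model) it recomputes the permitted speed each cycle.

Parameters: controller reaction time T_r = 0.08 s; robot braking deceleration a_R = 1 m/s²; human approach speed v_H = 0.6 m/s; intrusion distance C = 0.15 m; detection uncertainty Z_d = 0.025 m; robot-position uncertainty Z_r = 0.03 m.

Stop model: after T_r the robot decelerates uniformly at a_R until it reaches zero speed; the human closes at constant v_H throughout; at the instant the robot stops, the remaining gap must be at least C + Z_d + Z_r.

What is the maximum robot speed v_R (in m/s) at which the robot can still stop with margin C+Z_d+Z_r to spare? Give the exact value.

collect terms ⇒ (1/2)·v_R² + (17/25)·v_R + (-141/4000) = 0
  disc = (17/25)² − 4·(1/2)·(-141/4000) = 5329/10000 ; √disc = 73/100
  v_R = (−(17/25) + 73/100) / (2·(1/2)) = 1/20 m/s
check:
braking lasts T_s = (1/20)/1 = 0.0500 s
robot in T_r: 0.0500·0.0800 = 0.0040 m
robot under decel: 0.0500²/(2·1.0000) = 0.0013 m
human closes 0.6000·0.1300 = 0.0780 m
margins: 0.1500+0.0250+0.0300 = 0.2050 m
sum ≈ 0.0040+0.0013+0.0780+0.2050 ≈ 0.2883 m = S ✓

v_R_max = 1/20 m/s = 0.0500 m/s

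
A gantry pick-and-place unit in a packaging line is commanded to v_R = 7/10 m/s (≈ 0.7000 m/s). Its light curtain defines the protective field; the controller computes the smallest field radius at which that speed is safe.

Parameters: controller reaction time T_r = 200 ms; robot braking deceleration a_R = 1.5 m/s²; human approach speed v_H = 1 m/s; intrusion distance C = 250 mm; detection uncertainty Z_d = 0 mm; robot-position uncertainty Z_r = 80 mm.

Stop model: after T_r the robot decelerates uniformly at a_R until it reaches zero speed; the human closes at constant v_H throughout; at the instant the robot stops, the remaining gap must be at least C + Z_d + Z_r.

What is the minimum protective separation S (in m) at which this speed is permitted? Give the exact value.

S_min = 13/10 m = 1.3000 m

T_s = v_R/a_R = (7/10)/(3/2) = 0.4667 s
robot covers v_R·T_r = 0.7000·0.2000 = 0.1400 m before braking
robot under decel: 0.7000²/(2·1.5000) = 0.1633 m
human closes 1.0000·0.6667 = 0.6667 m
residual clearance needed = 0.2500+0.0000+0.0800 = 0.3300 m
S_min ≈ 0.1400+0.1633+0.6667+0.3300  ⇒  S_min = 13/10 m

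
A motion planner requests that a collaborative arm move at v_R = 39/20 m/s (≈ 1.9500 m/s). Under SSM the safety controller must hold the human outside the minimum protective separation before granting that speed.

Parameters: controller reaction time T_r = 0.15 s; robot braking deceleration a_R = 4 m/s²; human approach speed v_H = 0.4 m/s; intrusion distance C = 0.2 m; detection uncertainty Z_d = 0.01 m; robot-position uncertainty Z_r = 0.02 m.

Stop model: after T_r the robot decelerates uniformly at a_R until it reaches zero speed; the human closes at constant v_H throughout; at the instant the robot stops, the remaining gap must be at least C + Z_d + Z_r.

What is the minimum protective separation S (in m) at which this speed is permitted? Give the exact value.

S_min = 4009/3200 m = 1.2528 m

T_s = v_R/a_R = (39/20)/4 = 0.4875 s
reaction-phase robot travel = 1.9500·0.1500 = 0.2925 m
robot under decel: 1.9500²/(2·4.0000) = 0.4753 m
human over T_r+T_s: 0.4000·(0.1500+0.4875) = 0.2550 m
margins: 0.2000+0.0100+0.0200 = 0.2300 m
S_min ≈ 0.2925+0.4753+0.2550+0.2300  ⇒  S_min = 4009/3200 m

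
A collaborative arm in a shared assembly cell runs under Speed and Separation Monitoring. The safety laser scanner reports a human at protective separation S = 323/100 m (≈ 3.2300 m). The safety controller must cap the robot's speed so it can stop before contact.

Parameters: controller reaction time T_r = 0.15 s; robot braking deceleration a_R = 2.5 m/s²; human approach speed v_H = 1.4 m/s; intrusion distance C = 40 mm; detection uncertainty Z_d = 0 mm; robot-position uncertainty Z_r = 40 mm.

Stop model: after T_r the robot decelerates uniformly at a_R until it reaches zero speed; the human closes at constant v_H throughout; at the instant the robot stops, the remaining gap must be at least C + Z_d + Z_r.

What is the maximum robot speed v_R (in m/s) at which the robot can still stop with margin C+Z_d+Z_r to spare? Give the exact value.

v_R_max = 49/20 m/s = 2.4500 m/s

collect terms ⇒ (1/5)·v_R² + (71/100)·v_R + (-147/50) = 0
  disc = (71/100)² − 4·(1/5)·(-147/50) = 28561/10000 ; √disc = 169/100
  v_R = (−(71/100) + 169/100) / (2·(1/5)) = 49/20 m/s
check:
T_s = v_R/a_R = (49/20)/(5/2) = 0.9800 s
robot in T_r: 2.4500·0.1500 = 0.3675 m
braking distance = 2.4500²/(2·2.5000) = 1.2005 m
human over T_r+T_s: 1.4000·(0.1500+0.9800) = 1.5820 m
C+Z_d+Z_r = 0.0400+0.0000+0.0400 = 0.0800 m
sum ≈ 0.3675+1.2005+1.5820+0.0800 ≈ 3.2300 m = S ✓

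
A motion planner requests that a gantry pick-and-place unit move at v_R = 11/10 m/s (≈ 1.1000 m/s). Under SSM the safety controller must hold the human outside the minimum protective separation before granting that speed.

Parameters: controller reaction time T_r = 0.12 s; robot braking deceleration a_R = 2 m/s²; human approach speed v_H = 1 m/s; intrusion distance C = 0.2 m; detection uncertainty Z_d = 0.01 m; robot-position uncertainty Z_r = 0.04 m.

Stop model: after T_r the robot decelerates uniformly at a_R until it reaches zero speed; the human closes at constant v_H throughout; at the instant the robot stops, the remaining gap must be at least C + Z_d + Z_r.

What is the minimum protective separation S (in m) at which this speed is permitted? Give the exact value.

S_min = 2709/2000 m = 1.3545 m

T_s = v_R/a_R = (11/10)/2 = 0.5500 s
reaction-phase robot travel = 1.1000·0.1200 = 0.1320 m
braking distance = 1.1000²/(2·2.0000) = 0.3025 m
person approaches 1.0000·(0.1200+0.5500) = 0.6700 m
margins: 0.2000+0.0100+0.0400 = 0.2500 m
S_min ≈ 0.1320+0.3025+0.6700+0.2500  ⇒  S_min = 2709/2000 m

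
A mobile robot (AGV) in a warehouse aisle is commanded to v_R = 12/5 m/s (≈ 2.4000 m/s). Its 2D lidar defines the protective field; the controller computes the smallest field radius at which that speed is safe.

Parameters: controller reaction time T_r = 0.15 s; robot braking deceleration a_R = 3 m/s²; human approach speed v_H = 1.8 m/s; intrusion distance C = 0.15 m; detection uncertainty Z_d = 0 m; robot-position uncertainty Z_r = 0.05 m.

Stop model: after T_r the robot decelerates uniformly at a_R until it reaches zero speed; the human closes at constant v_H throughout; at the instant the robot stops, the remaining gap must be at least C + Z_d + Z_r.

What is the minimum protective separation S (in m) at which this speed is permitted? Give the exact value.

S_min = 323/100 m = 3.2300 m

T_s = v_R/a_R = (12/5)/3 = 0.8000 s
robot in T_r: 2.4000·0.1500 = 0.3600 m
robot covers 2.4000·0.8000 − ½·3.0000·0.8000² = 0.9600 m while stopping
person approaches 1.8000·(0.1500+0.8000) = 1.7100 m
margins: 0.1500+0.0000+0.0500 = 0.2000 m
S_min ≈ 0.3600+0.9600+1.7100+0.2000  ⇒  S_min = 323/100 m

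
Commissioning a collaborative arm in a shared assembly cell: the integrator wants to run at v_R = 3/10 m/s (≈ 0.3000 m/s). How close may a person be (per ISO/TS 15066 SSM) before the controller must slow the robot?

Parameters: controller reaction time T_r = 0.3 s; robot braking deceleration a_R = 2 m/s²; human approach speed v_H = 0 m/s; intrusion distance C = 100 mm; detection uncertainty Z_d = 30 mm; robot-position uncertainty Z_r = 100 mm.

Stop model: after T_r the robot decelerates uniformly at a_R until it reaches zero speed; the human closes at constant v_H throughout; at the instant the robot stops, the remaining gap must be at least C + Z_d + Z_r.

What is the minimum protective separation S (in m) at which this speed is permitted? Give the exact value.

S_min = 137/400 m = 0.3425 m

stop time T_s = (3/10)/2 = 0.1500 s
robot in T_r: 0.3000·0.3000 = 0.0900 m
robot covers 0.3000·0.1500 − ½·2.0000·0.1500² = 0.0225 m while stopping
person approaches 0.0000·(0.3000+0.1500) = 0.0000 m
margins: 0.1000+0.0300+0.1000 = 0.2300 m
S_min ≈ 0.0900+0.0225+0.0000+0.2300  ⇒  S_min = 137/400 m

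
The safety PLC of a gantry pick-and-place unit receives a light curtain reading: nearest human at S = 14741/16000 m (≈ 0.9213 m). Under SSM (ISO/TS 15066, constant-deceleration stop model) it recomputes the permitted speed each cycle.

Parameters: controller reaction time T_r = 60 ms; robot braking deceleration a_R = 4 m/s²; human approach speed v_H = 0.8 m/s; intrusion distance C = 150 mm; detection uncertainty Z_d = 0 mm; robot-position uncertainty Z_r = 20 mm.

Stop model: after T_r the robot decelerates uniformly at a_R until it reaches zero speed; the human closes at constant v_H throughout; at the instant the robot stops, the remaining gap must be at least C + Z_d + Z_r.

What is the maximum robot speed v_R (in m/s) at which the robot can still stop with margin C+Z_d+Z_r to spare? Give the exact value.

v_R_max = 31/20 m/s = 1.5500 m/s

quadratic (1/8)·v² + (13/50)·v + (-11253/16000) = 0
  disc = (13/50)² − 4·(1/8)·(-11253/16000) = 67081/160000 ; √disc = 259/400
  v_R = (−(13/50) + 259/400) / (2·(1/8)) = 31/20 m/s
check:
braking lasts T_s = (31/20)/4 = 0.3875 s
robot covers v_R·T_r = 1.5500·0.0600 = 0.0930 m before braking
robot covers 1.5500·0.3875 − ½·4.0000·0.3875² = 0.3003 m while stopping
human over T_r+T_s: 0.8000·(0.0600+0.3875) = 0.3580 m
margins: 0.1500+0.0000+0.0200 = 0.1700 m
sum ≈ 0.0930+0.3003+0.3580+0.1700 ≈ 0.9213 m = S ✓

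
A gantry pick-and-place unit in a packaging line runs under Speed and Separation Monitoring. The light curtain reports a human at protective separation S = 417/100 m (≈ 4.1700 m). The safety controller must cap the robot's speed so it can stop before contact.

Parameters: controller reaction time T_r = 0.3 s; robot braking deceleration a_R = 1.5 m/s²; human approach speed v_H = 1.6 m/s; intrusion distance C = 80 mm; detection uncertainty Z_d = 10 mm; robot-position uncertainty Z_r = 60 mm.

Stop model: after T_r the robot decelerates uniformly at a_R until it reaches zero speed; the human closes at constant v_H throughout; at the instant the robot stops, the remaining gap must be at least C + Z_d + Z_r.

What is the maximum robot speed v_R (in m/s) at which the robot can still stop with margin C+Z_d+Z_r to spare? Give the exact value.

v_R_max = 9/5 m/s = 1.8000 m/s

quadratic (1/3)·v² + (41/30)·v + (-177/50) = 0
  disc = (41/30)² − 4·(1/3)·(-177/50) = 5929/900 ; √disc = 77/30
  v_R = (−(41/30) + 77/30) / (2·(1/3)) = 9/5 m/s
check:
braking lasts T_s = (9/5)/(3/2) = 1.2000 s
robot covers v_R·T_r = 1.8000·0.3000 = 0.5400 m before braking
robot under decel: 1.8000²/(2·1.5000) = 1.0800 m
person approaches 1.6000·(0.3000+1.2000) = 2.4000 m
margins: 0.0800+0.0100+0.0600 = 0.1500 m
sum ≈ 0.5400+1.0800+2.4000+0.1500 ≈ 4.1700 m = S ✓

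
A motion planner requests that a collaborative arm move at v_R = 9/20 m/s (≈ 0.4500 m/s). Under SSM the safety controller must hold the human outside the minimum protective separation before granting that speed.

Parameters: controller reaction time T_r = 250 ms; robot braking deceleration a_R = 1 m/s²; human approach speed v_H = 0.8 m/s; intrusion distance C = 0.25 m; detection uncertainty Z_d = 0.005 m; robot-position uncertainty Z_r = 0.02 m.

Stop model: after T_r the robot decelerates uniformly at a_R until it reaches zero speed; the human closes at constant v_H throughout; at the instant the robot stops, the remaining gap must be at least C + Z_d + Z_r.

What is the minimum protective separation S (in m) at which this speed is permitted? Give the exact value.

S_min = 839/800 m = 1.0488 m

T_s = v_R/a_R = (9/20)/1 = 0.4500 s
robot in T_r: 0.4500·0.2500 = 0.1125 m
robot under decel: 0.4500²/(2·1.0000) = 0.1013 m
person approaches 0.8000·(0.2500+0.4500) = 0.5600 m
residual clearance needed = 0.2500+0.0050+0.0200 = 0.2750 m
S_min ≈ 0.1125+0.1013+0.5600+0.2750  ⇒  S_min = 839/800 m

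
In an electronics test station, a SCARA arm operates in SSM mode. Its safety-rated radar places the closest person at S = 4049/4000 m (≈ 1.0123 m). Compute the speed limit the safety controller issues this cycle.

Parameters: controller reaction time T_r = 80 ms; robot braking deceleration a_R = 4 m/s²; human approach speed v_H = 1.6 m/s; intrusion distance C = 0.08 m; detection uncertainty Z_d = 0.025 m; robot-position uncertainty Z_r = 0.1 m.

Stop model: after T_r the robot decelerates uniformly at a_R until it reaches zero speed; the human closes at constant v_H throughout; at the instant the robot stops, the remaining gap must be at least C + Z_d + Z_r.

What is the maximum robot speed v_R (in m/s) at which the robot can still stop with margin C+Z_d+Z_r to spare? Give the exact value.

at the boundary: (1/8)·v² + (12/25)·v + (-2717/4000) = 0
  disc = (12/25)² − 4·(1/8)·(-2717/4000) = 22801/40000 ; √disc = 151/200
  v_R = (−(12/25) + 151/200) / (2·(1/8)) = 11/10 m/s
check:
T_s = v_R/a_R = (11/10)/4 = 0.2750 s
reaction-phase robot travel = 1.1000·0.0800 = 0.0880 m
robot covers 1.1000·0.2750 − ½·4.0000·0.2750² = 0.1512 m while stopping
person approaches 1.6000·(0.0800+0.2750) = 0.5680 m
C+Z_d+Z_r = 0.0800+0.0250+0.1000 = 0.2050 m
sum ≈ 0.0880+0.1512+0.5680+0.2050 ≈ 1.0123 m = S ✓

v_R_max = 11/10 m/s = 1.1000 m/s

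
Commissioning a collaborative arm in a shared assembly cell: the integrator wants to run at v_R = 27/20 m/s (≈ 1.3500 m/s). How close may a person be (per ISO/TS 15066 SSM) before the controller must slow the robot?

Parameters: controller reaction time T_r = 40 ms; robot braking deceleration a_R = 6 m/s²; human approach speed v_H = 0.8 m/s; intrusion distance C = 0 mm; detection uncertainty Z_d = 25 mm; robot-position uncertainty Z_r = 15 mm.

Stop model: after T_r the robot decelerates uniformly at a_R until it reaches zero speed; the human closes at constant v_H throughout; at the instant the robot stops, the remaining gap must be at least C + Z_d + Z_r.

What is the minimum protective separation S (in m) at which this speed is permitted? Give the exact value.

braking lasts T_s = (27/20)/6 = 0.2250 s
reaction-phase robot travel = 1.3500·0.0400 = 0.0540 m
robot under decel: 1.3500²/(2·6.0000) = 0.1519 m
person approaches 0.8000·(0.0400+0.2250) = 0.2120 m
C+Z_d+Z_r = 0.0000+0.0250+0.0150 = 0.0400 m
S_min ≈ 0.0540+0.1519+0.2120+0.0400  ⇒  S_min = 3663/8000 m

S_min = 3663/8000 m = 0.4579 m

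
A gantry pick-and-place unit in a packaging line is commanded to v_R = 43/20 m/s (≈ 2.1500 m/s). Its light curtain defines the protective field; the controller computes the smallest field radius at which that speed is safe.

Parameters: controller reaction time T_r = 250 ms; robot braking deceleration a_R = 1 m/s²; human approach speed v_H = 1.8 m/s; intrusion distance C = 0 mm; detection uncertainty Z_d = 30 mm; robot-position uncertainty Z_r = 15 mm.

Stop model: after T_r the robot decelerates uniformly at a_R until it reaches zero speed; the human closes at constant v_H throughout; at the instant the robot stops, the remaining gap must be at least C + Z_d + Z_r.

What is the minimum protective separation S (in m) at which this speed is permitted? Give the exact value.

S_min = 5771/800 m = 7.2138 m

braking lasts T_s = (43/20)/1 = 2.1500 s
robot covers v_R·T_r = 2.1500·0.2500 = 0.5375 m before braking
robot covers 2.1500·2.1500 − ½·1.0000·2.1500² = 2.3112 m while stopping
human closes 1.8000·2.4000 = 4.3200 m
margins: 0.0000+0.0300+0.0150 = 0.0450 m
S_min ≈ 0.5375+2.3112+4.3200+0.0450  ⇒  S_min = 5771/800 m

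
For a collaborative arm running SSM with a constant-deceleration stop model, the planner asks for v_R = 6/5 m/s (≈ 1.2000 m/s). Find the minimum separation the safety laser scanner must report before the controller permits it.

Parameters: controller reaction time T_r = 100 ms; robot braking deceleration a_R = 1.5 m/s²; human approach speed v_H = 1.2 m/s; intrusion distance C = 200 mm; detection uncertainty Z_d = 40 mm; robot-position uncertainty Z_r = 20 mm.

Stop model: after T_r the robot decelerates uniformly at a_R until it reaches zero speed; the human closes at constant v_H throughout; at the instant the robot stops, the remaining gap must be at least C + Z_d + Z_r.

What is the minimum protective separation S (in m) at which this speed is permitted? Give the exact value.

S_min = 97/50 m = 1.9400 m

T_s = v_R/a_R = (6/5)/(3/2) = 0.8000 s
reaction-phase robot travel = 1.2000·0.1000 = 0.1200 m
braking distance = 1.2000²/(2·1.5000) = 0.4800 m
human over T_r+T_s: 1.2000·(0.1000+0.8000) = 1.0800 m
residual clearance needed = 0.2000+0.0400+0.0200 = 0.2600 m
S_min ≈ 0.1200+0.4800+1.0800+0.2600  ⇒  S_min = 97/50 m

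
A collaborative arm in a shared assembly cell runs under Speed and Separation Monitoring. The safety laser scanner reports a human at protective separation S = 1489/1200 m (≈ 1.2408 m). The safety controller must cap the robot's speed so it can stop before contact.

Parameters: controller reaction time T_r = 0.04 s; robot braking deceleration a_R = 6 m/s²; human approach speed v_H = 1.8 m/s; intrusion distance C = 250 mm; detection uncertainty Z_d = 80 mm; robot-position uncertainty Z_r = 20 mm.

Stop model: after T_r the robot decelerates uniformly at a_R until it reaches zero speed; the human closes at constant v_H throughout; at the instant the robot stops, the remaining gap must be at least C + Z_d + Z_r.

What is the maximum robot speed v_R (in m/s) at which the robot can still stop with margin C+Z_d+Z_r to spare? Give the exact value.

v_R_max = 17/10 m/s = 1.7000 m/s

at the boundary: (1/12)·v² + (17/50)·v + (-4913/6000) = 0
  disc = (17/50)² − 4·(1/12)·(-4913/6000) = 34969/90000 ; √disc = 187/300
  v_R = (−(17/50) + 187/300) / (2·(1/12)) = 17/10 m/s
check:
stop time T_s = (17/10)/6 = 0.2833 s
robot in T_r: 1.7000·0.0400 = 0.0680 m
braking distance = 1.7000²/(2·6.0000) = 0.2408 m
human closes 1.8000·0.3233 = 0.5820 m
C+Z_d+Z_r = 0.2500+0.0800+0.0200 = 0.3500 m
sum ≈ 0.0680+0.2408+0.5820+0.3500 ≈ 1.2408 m = S ✓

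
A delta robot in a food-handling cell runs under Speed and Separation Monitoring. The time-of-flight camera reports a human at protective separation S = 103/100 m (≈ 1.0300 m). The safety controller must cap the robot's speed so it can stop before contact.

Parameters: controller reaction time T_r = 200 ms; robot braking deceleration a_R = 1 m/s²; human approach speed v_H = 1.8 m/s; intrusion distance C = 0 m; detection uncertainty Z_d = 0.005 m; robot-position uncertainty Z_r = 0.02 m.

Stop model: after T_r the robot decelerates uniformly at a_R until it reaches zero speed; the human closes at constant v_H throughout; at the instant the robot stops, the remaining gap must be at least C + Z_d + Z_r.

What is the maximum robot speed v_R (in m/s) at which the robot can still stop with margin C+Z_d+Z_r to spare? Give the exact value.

v_R_max = 3/10 m/s = 0.3000 m/s

quadratic (1/2)·v² + (2)·v + (-129/200) = 0
  disc = (2)² − 4·(1/2)·(-129/200) = 529/100 ; √disc = 23/10
  v_R = (−(2) + 23/10) / (2·(1/2)) = 3/10 m/s
check:
stop time T_s = (3/10)/1 = 0.3000 s
robot in T_r: 0.3000·0.2000 = 0.0600 m
braking distance = 0.3000²/(2·1.0000) = 0.0450 m
human closes 1.8000·0.5000 = 0.9000 m
residual clearance needed = 0.0000+0.0050+0.0200 = 0.0250 m
sum ≈ 0.0600+0.0450+0.9000+0.0250 ≈ 1.0300 m = S ✓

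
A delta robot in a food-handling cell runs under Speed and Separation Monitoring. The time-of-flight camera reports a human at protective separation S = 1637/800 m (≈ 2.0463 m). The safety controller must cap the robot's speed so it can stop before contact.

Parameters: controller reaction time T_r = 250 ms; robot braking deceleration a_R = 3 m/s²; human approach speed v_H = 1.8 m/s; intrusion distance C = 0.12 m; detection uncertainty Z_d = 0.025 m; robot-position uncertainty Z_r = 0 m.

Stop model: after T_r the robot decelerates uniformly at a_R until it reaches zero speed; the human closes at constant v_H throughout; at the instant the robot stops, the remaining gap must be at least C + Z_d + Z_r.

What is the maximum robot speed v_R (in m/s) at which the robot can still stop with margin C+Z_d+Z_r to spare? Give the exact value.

at the boundary: (1/6)·v² + (17/20)·v + (-1161/800) = 0
  disc = (17/20)² − 4·(1/6)·(-1161/800) = 169/100 ; √disc = 13/10
  v_R = (−(17/20) + 13/10) / (2·(1/6)) = 27/20 m/s
check:
T_s = v_R/a_R = (27/20)/3 = 0.4500 s
robot covers v_R·T_r = 1.3500·0.2500 = 0.3375 m before braking
braking distance = 1.3500²/(2·3.0000) = 0.3038 m
person approaches 1.8000·(0.2500+0.4500) = 1.2600 m
margins: 0.1200+0.0250+0.0000 = 0.1450 m
sum ≈ 0.3375+0.3038+1.2600+0.1450 ≈ 2.0463 m = S ✓

v_R_max = 27/20 m/s = 1.3500 m/s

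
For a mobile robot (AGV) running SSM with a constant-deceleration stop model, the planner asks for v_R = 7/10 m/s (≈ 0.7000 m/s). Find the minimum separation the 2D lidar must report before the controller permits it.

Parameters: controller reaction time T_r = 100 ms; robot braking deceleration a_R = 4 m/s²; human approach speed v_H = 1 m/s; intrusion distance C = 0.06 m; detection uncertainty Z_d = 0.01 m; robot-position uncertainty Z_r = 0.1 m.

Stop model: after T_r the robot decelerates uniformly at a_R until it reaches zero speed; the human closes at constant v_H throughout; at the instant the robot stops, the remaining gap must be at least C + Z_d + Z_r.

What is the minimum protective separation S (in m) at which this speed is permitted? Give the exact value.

T_s = v_R/a_R = (7/10)/4 = 0.1750 s
reaction-phase robot travel = 0.7000·0.1000 = 0.0700 m
braking distance = 0.7000²/(2·4.0000) = 0.0612 m
person approaches 1.0000·(0.1000+0.1750) = 0.2750 m
C+Z_d+Z_r = 0.0600+0.0100+0.1000 = 0.1700 m
S_min ≈ 0.0700+0.0612+0.2750+0.1700  ⇒  S_min = 461/800 m

S_min = 461/800 m = 0.5763 m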